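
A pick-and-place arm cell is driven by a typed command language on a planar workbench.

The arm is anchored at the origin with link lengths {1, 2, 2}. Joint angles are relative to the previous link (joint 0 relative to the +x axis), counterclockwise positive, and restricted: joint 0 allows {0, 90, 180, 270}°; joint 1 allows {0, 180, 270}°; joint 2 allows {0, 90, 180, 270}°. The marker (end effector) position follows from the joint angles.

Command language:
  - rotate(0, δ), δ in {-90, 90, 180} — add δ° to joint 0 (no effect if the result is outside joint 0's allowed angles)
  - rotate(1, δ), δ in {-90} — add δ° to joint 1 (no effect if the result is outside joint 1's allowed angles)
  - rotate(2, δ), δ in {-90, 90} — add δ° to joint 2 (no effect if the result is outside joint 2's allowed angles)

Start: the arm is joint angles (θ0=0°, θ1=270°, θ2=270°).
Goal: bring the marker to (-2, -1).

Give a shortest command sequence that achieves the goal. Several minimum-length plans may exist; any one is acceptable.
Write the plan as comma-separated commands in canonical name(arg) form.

rotate(0, 90), rotate(1, -90)

t0: joint angles (θ0=0°, θ1=270°, θ2=270°)
step 1 (rotate(0, 90)): joint angles (θ0=90°, θ1=270°, θ2=270°)
step 2 (rotate(1, -90)): joint angles (θ0=90°, θ1=180°, θ2=270°)
shorter routes all fall short; 2 is best.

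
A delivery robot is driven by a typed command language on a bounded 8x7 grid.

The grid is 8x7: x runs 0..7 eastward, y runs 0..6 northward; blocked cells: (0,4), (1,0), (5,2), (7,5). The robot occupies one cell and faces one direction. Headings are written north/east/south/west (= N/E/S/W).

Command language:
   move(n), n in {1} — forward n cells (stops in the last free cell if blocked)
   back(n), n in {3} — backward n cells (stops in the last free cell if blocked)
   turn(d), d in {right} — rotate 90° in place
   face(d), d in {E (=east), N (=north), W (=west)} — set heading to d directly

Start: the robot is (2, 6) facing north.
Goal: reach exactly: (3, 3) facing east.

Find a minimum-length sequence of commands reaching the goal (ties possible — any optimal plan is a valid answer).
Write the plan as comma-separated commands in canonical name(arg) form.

start: (2, 6) facing north
[1] after back(3): (2, 3) facing north
[2] after face(E): (2, 3) facing east
[3] after move(1): (3, 3) facing east
no 2-step plan works, so 3 is optimal.

back(3), face(E), move(1)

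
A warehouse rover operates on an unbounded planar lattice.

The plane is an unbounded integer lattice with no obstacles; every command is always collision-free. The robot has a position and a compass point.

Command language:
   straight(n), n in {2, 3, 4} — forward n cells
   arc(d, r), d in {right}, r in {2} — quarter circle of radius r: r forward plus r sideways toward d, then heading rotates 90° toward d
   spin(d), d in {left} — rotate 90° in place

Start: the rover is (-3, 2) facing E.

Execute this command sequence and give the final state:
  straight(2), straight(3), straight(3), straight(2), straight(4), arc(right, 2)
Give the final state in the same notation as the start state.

from: (-3, 2) facing E
t=1 straight(2) ⇒ (-1, 2) facing E
t=2 straight(3) ⇒ (2, 2) facing E
t=3 straight(3) ⇒ (5, 2) facing E
t=4 straight(2) ⇒ (7, 2) facing E
t=5 straight(4) ⇒ (11, 2) facing E
t=6 arc(right, 2) ⇒ (13, 0) facing S

(13, 0) facing S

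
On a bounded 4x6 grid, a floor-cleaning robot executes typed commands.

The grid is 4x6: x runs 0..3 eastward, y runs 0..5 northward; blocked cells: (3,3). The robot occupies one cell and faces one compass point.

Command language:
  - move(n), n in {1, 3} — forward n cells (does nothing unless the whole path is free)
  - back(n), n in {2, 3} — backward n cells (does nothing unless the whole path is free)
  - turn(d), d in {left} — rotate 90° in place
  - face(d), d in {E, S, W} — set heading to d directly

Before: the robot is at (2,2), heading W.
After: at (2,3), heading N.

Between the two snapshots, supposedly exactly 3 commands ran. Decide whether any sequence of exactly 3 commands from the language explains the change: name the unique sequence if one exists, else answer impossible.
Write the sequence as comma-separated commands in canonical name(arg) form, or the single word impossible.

face(E), turn(left), move(1)

key: position moved to (2,3) AND the heading swung to N — translation plus rotation needed
begin: at (2,2), heading W
[1] after face(E): at (2,2), heading E
[2] after turn(left): at (2,2), heading N
[3] after move(1): at (2,3), heading N
uniquely the one of 512 3-step routes that fits.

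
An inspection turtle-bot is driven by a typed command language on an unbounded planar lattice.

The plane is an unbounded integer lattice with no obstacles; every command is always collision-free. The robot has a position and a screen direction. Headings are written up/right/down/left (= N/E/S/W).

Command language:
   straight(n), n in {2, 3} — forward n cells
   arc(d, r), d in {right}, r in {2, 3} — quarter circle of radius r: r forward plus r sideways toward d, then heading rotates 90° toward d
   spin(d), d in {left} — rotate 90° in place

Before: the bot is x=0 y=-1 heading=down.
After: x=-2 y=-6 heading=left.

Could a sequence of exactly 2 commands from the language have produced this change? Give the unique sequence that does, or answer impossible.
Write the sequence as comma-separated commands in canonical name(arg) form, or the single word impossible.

straight(3), arc(right, 2)

key: running arc(right, 2) before straight(3) would end elsewhere — order is forced
begin: x=0 y=-1 heading=down
[1] after straight(3): x=0 y=-4 heading=down
[2] after arc(right, 2): x=-2 y=-6 heading=left
uniquely the one of 25 2-step routes that fits.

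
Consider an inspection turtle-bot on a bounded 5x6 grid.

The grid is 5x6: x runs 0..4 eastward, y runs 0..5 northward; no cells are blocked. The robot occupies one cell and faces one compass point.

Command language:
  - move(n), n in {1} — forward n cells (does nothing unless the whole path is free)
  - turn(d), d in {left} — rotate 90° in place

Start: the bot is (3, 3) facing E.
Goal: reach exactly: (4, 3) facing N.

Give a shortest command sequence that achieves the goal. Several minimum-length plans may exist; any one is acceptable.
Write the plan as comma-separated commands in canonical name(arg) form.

t0: (3, 3) facing E
1. move(1) → (4, 3) facing E
2. turn(left) → (4, 3) facing N
minimal: 2 command(s), checked below 2.

move(1), turn(left)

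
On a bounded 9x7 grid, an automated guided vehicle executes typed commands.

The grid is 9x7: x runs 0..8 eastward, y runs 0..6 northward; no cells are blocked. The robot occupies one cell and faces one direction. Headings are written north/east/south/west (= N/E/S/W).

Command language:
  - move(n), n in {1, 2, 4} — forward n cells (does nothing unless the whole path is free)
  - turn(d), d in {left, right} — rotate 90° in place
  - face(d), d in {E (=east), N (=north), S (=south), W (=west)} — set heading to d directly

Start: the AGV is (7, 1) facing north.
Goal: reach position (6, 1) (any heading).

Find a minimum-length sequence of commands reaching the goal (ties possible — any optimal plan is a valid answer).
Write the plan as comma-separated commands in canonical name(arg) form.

face(W), move(1)

t0: (7, 1) facing north
1. face(W) → (7, 1) facing west
2. move(1) → (6, 1) facing west
minimal: 2 command(s), checked below 2.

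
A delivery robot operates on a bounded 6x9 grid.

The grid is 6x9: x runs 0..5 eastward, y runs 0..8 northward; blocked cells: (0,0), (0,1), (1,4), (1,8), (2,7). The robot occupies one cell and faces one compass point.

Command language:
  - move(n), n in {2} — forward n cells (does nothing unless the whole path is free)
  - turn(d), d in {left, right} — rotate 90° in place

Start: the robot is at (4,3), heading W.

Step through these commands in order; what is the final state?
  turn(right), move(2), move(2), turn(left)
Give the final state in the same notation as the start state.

at (4,7), heading W

start: at (4,3), heading W
t=1 turn(right) ⇒ at (4,3), heading N
t=2 move(2) ⇒ at (4,5), heading N
t=3 move(2) ⇒ at (4,7), heading N
t=4 turn(left) ⇒ at (4,7), heading W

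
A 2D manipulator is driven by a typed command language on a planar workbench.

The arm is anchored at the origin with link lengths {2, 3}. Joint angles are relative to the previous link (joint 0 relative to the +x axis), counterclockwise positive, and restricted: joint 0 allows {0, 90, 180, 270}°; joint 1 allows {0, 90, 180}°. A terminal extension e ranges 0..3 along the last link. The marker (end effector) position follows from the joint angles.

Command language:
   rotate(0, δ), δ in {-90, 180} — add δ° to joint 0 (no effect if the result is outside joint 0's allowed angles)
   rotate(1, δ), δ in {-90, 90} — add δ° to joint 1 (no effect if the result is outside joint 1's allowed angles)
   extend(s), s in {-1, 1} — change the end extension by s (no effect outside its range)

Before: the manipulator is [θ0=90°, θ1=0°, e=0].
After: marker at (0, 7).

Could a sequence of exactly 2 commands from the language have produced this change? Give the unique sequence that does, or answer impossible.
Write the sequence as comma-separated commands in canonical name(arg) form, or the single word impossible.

begin: [θ0=90°, θ1=0°, e=0]
t=1 extend(1) ⇒ [θ0=90°, θ1=0°, e=1]
t=2 extend(1) ⇒ [θ0=90°, θ1=0°, e=2]
all 36 alternatives checked — unique.

extend(1), extend(1)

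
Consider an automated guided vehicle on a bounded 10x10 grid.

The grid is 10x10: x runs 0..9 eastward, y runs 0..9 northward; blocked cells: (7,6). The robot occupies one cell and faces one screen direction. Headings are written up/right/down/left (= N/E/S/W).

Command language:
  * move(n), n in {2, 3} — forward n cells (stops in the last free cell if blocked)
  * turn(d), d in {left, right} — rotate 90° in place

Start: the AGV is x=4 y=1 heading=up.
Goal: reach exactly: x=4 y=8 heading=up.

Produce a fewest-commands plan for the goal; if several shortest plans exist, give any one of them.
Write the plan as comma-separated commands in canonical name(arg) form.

initial: x=4 y=1 heading=up
1. move(3) → x=4 y=4 heading=up
2. move(2) → x=4 y=6 heading=up
3. move(2) → x=4 y=8 heading=up
minimal: 3 command(s), checked below 3.

move(3), move(2), move(2)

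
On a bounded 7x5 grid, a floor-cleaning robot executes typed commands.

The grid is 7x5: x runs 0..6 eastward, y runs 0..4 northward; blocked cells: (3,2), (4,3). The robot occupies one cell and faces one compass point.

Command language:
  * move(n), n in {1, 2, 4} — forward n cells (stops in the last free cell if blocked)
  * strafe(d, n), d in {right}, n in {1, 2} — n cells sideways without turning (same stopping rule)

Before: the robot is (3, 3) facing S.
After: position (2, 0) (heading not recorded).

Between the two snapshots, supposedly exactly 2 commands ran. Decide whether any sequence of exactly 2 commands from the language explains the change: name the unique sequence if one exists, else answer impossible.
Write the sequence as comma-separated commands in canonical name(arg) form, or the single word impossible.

key: order matters: swapping strafe(right, 1) and move(4) lands elsewhere
initial: (3, 3) facing S
step 1 (strafe(right, 1)): (2, 3) facing S
step 2 (move(4)): (2, 0) facing S
no rival 2-sequence matches.

strafe(right, 1), move(4)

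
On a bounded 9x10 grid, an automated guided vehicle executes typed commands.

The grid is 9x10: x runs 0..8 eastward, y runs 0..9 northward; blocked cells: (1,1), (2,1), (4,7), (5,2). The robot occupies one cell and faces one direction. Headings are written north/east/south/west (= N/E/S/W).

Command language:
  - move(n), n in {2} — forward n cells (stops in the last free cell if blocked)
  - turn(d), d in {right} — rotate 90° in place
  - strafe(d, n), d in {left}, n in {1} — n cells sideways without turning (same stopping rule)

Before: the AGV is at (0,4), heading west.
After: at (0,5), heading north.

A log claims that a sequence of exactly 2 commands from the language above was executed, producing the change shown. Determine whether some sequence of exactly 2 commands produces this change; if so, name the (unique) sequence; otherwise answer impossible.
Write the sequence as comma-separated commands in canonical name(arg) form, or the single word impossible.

impossible

every 2-command combo misses the target.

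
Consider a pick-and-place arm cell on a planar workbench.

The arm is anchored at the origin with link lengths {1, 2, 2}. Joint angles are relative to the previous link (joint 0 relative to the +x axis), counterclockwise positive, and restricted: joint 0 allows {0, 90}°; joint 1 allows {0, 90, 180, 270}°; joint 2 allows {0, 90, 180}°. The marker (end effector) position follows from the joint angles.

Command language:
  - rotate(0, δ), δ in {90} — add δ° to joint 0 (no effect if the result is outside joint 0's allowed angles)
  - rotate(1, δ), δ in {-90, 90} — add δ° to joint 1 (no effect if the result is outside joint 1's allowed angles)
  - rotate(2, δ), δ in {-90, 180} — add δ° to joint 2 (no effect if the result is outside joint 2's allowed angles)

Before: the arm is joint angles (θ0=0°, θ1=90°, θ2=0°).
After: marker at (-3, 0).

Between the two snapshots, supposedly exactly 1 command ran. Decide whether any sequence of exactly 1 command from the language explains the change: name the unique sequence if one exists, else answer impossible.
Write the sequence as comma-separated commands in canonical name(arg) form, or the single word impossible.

initial: joint angles (θ0=0°, θ1=90°, θ2=0°)
[1] after rotate(1, 90): joint angles (θ0=0°, θ1=180°, θ2=0°)
no rival 1-sequence matches.

rotate(1, 90)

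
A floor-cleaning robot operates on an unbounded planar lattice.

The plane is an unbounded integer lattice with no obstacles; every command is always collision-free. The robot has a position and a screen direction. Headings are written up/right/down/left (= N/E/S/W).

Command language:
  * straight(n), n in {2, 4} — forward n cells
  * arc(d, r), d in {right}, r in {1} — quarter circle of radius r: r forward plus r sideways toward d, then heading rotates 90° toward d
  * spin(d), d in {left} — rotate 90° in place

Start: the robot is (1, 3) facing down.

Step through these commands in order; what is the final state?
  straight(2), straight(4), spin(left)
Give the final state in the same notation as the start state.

(1, -3) facing right

from: (1, 3) facing down
[1] after straight(2): (1, 1) facing down
[2] after straight(4): (1, -3) facing down
[3] after spin(left): (1, -3) facing right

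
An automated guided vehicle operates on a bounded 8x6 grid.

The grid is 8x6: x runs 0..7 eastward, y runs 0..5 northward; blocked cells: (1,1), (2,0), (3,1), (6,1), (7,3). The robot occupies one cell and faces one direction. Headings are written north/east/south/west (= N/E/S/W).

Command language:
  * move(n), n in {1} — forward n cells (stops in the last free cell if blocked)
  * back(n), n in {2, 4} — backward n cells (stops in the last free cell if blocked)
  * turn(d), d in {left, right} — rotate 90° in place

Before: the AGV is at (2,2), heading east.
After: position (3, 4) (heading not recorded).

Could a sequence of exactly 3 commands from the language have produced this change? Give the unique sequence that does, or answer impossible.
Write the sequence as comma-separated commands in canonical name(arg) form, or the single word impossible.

key: order matters: swapping move(1) and back(2) lands elsewhere
t0: at (2,2), heading east
1. move(1) → at (3,2), heading east
2. turn(right) → at (3,2), heading south
3. back(2) → at (3,4), heading south
no other 3-command option fits: unique.

move(1), turn(right), back(2)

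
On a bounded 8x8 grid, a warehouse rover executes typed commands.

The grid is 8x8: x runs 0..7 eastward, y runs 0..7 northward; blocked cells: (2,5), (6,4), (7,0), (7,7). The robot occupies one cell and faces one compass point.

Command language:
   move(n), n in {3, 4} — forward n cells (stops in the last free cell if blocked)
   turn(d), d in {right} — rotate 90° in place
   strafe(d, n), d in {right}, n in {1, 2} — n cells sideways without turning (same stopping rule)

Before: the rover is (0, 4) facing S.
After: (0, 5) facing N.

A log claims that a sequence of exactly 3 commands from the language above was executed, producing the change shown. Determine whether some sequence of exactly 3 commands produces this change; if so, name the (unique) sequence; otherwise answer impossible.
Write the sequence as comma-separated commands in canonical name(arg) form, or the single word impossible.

key: position moved to (0,5) AND the heading swung to N — translation plus rotation needed
from: (0, 4) facing S
1. turn(right) → (0, 4) facing W
2. strafe(right, 1) → (0, 5) facing W
3. turn(right) → (0, 5) facing N
no other 3-command option fits: unique.

turn(right), strafe(right, 1), turn(right)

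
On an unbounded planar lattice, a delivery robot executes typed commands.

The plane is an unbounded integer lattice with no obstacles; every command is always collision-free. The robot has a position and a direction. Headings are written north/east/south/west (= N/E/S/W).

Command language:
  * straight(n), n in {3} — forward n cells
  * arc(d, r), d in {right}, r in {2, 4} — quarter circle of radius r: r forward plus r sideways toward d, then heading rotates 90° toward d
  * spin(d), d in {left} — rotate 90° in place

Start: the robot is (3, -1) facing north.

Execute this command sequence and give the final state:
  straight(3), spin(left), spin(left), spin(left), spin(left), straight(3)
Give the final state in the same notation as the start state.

t0: (3, -1) facing north
[1] after straight(3): (3, 2) facing north
[2] after spin(left): (3, 2) facing west
[3] after spin(left): (3, 2) facing south
[4] after spin(left): (3, 2) facing east
[5] after spin(left): (3, 2) facing north
[6] after straight(3): (3, 5) facing north

(3, 5) facing north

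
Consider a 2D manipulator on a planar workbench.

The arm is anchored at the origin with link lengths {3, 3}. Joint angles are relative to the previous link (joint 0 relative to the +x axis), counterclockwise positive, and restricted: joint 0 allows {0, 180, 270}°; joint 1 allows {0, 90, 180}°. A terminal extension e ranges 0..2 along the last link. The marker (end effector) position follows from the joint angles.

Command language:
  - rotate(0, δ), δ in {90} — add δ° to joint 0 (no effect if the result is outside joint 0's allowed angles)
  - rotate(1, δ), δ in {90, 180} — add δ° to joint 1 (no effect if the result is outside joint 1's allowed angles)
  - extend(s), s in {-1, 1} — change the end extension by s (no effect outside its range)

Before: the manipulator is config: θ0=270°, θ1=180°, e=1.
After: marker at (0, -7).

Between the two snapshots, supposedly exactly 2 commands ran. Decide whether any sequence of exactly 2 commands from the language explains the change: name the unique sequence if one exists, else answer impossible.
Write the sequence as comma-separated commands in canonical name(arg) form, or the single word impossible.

rotate(1, 90), rotate(1, 180)

key: order matters: swapping rotate(1, 90) and rotate(1, 180) lands elsewhere
t0: config: θ0=270°, θ1=180°, e=1
1. rotate(1, 90) → config: θ0=270°, θ1=180°, e=1
2. rotate(1, 180) → config: θ0=270°, θ1=0°, e=1
uniquely the one of 25 2-step routes that fits.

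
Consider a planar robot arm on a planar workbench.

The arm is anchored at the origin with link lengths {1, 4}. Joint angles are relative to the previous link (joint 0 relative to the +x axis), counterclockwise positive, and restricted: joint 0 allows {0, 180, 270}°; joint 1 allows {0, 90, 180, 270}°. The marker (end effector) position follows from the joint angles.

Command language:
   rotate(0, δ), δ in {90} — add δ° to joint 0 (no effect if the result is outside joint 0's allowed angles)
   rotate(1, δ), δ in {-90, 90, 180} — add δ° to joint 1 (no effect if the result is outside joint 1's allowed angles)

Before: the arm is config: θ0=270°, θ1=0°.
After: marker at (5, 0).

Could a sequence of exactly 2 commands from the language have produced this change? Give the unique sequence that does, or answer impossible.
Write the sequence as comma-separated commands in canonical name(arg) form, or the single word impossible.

rotate(0, 90), rotate(0, 90)

from: config: θ0=270°, θ1=0°
t=1 rotate(0, 90) ⇒ config: θ0=0°, θ1=0°
t=2 rotate(0, 90) ⇒ config: θ0=0°, θ1=0°
no rival 2-sequence matches.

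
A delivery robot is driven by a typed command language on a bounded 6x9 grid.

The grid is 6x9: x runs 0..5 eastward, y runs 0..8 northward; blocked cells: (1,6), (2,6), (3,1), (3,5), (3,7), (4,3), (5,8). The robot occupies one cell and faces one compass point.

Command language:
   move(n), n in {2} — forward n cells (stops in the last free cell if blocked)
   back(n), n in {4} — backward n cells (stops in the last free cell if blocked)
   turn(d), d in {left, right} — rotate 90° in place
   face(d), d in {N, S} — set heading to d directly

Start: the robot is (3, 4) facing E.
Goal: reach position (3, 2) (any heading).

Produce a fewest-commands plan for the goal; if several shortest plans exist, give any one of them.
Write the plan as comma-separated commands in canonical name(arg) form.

face(S), move(2)

t0: (3, 4) facing E
t=1 face(S) ⇒ (3, 4) facing S
t=2 move(2) ⇒ (3, 2) facing S
no 1-step plan works, so 2 is optimal.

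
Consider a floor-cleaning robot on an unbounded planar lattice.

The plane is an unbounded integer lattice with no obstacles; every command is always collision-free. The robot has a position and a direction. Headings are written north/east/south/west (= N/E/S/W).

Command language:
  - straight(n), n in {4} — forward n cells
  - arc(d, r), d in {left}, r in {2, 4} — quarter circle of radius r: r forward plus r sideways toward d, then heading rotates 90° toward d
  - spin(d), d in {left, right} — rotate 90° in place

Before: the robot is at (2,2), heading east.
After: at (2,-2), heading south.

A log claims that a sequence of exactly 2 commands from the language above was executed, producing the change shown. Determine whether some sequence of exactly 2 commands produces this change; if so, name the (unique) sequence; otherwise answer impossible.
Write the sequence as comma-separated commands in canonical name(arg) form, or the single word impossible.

key: position moved to (2,-2) AND the heading swung to S — translation plus rotation needed
start: at (2,2), heading east
step 1 (spin(right)): at (2,2), heading south
step 2 (straight(4)): at (2,-2), heading south
uniquely the one of 25 2-step routes that fits.

spin(right), straight(4)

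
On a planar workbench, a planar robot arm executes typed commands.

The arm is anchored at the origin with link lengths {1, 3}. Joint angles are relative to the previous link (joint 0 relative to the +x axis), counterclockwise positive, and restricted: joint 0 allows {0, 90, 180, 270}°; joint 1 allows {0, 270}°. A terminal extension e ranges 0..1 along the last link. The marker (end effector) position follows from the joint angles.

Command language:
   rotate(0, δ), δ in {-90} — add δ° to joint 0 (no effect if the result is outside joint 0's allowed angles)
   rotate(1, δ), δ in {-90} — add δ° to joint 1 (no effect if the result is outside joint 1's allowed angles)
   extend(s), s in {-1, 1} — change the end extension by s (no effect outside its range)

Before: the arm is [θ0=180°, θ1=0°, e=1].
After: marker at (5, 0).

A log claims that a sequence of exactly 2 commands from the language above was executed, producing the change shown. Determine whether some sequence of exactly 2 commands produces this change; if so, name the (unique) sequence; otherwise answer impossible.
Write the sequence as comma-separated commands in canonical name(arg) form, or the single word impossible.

start: [θ0=180°, θ1=0°, e=1]
1. rotate(0, -90) → [θ0=90°, θ1=0°, e=1]
2. rotate(0, -90) → [θ0=0°, θ1=0°, e=1]
no rival 2-sequence matches.

rotate(0, -90), rotate(0, -90)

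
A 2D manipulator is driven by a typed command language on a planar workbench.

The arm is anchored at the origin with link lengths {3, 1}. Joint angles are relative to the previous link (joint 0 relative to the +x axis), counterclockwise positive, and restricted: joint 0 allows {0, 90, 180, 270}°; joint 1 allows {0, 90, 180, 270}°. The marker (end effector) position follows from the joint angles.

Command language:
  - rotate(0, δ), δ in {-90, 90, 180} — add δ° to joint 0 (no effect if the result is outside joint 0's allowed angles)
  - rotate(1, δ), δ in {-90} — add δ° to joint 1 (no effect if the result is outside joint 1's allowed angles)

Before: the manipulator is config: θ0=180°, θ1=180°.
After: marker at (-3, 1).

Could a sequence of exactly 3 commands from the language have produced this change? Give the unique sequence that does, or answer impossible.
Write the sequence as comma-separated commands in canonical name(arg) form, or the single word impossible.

t0: config: θ0=180°, θ1=180°
1. rotate(1, -90) → config: θ0=180°, θ1=90°
2. rotate(1, -90) → config: θ0=180°, θ1=0°
3. rotate(1, -90) → config: θ0=180°, θ1=270°
uniquely the one of 64 3-step routes that fits.

rotate(1, -90), rotate(1, -90), rotate(1, -90)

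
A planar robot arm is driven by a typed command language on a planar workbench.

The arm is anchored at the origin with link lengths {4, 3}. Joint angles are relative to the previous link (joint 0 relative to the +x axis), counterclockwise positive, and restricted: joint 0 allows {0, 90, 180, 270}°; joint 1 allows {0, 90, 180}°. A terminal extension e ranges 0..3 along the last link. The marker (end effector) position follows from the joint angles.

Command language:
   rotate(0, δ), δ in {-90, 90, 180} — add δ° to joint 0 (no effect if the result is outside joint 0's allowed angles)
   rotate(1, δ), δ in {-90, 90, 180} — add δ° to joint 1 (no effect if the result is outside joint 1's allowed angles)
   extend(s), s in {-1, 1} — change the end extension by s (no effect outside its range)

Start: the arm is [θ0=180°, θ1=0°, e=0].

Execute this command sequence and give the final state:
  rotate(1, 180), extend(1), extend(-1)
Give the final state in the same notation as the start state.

start: [θ0=180°, θ1=0°, e=0]
[1] after rotate(1, 180): [θ0=180°, θ1=180°, e=0]
[2] after extend(1): [θ0=180°, θ1=180°, e=1]
[3] after extend(-1): [θ0=180°, θ1=180°, e=0]

[θ0=180°, θ1=180°, e=0]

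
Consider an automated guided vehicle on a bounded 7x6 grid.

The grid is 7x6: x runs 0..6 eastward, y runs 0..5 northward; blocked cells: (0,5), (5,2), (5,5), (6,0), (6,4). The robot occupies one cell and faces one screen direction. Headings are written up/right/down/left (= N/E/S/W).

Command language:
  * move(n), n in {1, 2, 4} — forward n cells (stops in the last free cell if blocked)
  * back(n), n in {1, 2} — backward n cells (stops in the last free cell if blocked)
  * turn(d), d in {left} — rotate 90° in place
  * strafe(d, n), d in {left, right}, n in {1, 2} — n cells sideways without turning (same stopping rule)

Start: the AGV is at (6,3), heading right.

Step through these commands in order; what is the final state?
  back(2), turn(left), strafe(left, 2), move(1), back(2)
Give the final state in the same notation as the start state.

t0: at (6,3), heading right
[1] after back(2): at (4,3), heading right
[2] after turn(left): at (4,3), heading up
[3] after strafe(left, 2): at (2,3), heading up
[4] after move(1): at (2,4), heading up
[5] after back(2): at (2,2), heading up

at (2,2), heading up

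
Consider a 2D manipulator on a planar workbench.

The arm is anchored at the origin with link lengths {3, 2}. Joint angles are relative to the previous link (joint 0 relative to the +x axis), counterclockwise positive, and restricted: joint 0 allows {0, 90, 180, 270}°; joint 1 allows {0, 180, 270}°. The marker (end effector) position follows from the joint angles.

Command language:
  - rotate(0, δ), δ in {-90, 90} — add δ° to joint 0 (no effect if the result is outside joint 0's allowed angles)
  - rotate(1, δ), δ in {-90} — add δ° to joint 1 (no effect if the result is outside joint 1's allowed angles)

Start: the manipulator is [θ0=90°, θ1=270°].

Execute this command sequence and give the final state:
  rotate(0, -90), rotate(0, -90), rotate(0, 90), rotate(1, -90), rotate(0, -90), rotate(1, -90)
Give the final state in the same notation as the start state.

[θ0=270°, θ1=180°]

initial: [θ0=90°, θ1=270°]
t=1 rotate(0, -90) ⇒ [θ0=0°, θ1=270°]
t=2 rotate(0, -90) ⇒ [θ0=270°, θ1=270°]
t=3 rotate(0, 90) ⇒ [θ0=0°, θ1=270°]
t=4 rotate(1, -90) ⇒ [θ0=0°, θ1=180°]
t=5 rotate(0, -90) ⇒ [θ0=270°, θ1=180°]
t=6 rotate(1, -90) ⇒ [θ0=270°, θ1=180°]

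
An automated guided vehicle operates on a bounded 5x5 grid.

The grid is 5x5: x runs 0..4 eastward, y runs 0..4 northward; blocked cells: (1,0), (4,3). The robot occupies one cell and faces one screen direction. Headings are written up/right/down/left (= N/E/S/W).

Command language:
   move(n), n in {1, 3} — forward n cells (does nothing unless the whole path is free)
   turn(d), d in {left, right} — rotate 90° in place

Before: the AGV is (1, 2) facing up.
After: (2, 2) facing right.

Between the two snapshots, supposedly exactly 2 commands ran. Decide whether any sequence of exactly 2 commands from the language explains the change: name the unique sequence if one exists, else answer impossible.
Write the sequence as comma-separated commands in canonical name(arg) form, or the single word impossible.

key: cell and facing (now E) both changed — the 2 commands mix motion and turning
from: (1, 2) facing up
t=1 turn(right) ⇒ (1, 2) facing right
t=2 move(1) ⇒ (2, 2) facing right
no rival 2-sequence matches.

turn(right), move(1)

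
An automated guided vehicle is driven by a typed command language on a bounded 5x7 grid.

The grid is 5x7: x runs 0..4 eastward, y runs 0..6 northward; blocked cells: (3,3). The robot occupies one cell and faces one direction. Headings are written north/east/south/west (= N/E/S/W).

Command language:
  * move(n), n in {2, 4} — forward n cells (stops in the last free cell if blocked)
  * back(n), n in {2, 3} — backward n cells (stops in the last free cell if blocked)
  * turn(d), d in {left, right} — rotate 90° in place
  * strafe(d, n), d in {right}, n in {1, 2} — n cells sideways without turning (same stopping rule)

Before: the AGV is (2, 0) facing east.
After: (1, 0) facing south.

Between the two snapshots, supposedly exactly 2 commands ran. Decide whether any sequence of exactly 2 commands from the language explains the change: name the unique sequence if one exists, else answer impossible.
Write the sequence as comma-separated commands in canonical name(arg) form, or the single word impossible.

key: order matters: swapping turn(right) and strafe(right, 1) lands elsewhere
start: (2, 0) facing east
1. turn(right) → (2, 0) facing south
2. strafe(right, 1) → (1, 0) facing south
all 64 alternatives checked — unique.

turn(right), strafe(right, 1)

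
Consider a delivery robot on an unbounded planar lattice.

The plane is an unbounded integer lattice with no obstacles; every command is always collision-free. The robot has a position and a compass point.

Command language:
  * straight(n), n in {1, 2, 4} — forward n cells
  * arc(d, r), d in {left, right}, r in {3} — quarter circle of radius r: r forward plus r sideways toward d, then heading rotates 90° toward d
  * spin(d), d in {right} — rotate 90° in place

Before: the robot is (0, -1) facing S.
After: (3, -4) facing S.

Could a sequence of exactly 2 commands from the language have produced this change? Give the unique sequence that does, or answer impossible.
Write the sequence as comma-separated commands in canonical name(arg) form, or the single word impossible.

key: still facing S at the end — net rotation zero over 2 steps
initial: (0, -1) facing S
t=1 arc(left, 3) ⇒ (3, -4) facing E
t=2 spin(right) ⇒ (3, -4) facing S
uniquely the one of 36 2-step routes that fits.

arc(left, 3), spin(right)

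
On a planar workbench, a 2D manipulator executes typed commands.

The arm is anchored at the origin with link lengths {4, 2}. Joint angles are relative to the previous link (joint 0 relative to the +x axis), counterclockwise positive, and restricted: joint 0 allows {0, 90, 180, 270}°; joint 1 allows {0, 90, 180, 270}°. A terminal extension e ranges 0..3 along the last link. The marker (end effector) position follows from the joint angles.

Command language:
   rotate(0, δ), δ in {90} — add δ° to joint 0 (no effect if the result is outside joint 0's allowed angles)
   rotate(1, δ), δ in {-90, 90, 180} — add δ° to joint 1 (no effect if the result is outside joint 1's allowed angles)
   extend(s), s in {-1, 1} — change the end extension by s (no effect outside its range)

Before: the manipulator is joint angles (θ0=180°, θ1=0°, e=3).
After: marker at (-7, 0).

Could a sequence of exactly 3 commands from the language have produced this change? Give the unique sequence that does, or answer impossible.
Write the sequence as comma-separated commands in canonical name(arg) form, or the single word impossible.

key: running extend(-1) before extend(1) would end elsewhere — order is forced
begin: joint angles (θ0=180°, θ1=0°, e=3)
[1] after extend(1): joint angles (θ0=180°, θ1=0°, e=3)
[2] after extend(-1): joint angles (θ0=180°, θ1=0°, e=2)
[3] after extend(-1): joint angles (θ0=180°, θ1=0°, e=1)
uniquely the one of 216 3-step routes that fits.

extend(1), extend(-1), extend(-1)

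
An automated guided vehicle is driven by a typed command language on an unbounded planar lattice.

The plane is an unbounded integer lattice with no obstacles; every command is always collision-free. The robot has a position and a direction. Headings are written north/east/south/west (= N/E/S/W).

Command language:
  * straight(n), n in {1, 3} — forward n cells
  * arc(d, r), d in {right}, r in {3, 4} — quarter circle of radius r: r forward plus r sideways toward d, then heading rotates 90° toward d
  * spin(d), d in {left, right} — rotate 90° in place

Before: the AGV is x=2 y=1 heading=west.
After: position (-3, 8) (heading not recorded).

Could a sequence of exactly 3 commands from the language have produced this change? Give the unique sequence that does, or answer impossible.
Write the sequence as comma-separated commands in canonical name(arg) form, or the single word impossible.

key: order matters: swapping straight(1) and straight(3) lands elsewhere
begin: x=2 y=1 heading=west
t=1 straight(1) ⇒ x=1 y=1 heading=west
t=2 arc(right, 4) ⇒ x=-3 y=5 heading=north
t=3 straight(3) ⇒ x=-3 y=8 heading=north
no other 3-command option fits: unique.

straight(1), arc(right, 4), straight(3)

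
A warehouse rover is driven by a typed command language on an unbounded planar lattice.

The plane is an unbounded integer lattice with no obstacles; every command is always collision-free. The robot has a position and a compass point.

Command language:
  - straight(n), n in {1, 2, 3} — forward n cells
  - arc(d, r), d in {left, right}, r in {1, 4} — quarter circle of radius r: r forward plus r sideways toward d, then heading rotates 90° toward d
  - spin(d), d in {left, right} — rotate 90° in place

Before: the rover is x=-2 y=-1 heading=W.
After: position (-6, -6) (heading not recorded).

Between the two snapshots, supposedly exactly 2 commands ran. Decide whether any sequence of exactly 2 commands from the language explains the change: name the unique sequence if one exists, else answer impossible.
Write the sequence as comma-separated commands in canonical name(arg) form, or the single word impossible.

arc(left, 4), straight(1)

key: order matters: swapping arc(left, 4) and straight(1) lands elsewhere
t0: x=-2 y=-1 heading=W
[1] after arc(left, 4): x=-6 y=-5 heading=S
[2] after straight(1): x=-6 y=-6 heading=S
all 81 alternatives checked — unique.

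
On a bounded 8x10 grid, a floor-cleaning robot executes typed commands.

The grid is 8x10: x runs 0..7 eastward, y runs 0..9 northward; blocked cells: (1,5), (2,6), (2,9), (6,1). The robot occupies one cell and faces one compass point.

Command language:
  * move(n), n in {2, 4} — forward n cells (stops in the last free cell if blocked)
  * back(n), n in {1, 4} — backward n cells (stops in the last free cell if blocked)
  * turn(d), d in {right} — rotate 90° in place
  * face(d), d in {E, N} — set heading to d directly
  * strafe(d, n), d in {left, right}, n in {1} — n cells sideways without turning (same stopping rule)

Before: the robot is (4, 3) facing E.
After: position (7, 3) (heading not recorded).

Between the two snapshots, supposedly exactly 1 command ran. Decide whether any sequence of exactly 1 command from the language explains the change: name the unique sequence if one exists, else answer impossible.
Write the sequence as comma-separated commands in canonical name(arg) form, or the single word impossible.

move(4)

key: move(4) runs into the grid edge before its full distance
from: (4, 3) facing E
t=1 move(4) ⇒ (7, 3) facing E
uniquely the one of 9 1-step routes that fits.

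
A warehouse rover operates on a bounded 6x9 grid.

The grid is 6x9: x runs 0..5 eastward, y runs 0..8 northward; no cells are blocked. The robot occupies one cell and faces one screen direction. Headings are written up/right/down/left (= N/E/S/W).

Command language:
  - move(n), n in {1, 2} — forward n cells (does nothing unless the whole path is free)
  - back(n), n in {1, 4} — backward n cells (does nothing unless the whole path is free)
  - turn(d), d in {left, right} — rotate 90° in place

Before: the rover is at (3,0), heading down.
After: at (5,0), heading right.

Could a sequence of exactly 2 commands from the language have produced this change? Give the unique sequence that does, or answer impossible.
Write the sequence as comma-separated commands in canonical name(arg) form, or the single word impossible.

turn(left), move(2)

key: cell and facing (now E) both changed — the 2 commands mix motion and turning
from: at (3,0), heading down
t=1 turn(left) ⇒ at (3,0), heading right
t=2 move(2) ⇒ at (5,0), heading right
no other 2-command option fits: unique.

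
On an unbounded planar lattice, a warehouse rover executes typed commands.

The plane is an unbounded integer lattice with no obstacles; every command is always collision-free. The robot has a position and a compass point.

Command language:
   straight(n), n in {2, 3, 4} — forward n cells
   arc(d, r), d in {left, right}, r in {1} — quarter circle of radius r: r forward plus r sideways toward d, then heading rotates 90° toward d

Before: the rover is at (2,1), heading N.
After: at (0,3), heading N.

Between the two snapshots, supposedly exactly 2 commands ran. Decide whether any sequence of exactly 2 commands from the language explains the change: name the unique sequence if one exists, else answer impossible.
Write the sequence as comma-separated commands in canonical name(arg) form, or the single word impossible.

key: still facing N at the end — net rotation zero over 2 steps
initial: at (2,1), heading N
t=1 arc(left, 1) ⇒ at (1,2), heading W
t=2 arc(right, 1) ⇒ at (0,3), heading N
no other 2-command option fits: unique.

arc(left, 1), arc(right, 1)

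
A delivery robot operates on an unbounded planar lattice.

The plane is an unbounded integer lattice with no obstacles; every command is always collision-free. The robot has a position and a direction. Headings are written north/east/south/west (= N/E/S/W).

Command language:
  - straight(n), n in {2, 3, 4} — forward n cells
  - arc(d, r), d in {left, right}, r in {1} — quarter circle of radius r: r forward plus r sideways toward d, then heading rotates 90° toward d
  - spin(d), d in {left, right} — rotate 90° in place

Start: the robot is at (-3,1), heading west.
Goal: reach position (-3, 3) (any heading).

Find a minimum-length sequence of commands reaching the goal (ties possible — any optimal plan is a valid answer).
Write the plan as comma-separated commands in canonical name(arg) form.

arc(right, 1), arc(right, 1)

t0: at (-3,1), heading west
[1] after arc(right, 1): at (-4,2), heading north
[2] after arc(right, 1): at (-3,3), heading east
shorter routes all fall short; 2 is best.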